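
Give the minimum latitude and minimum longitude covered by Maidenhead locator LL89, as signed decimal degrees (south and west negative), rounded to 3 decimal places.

29.000, 56.000

Field L=11, L=11: +11·20° lon, +11·10° lat → SW at lon 40°, lat 20°.
Square 8, 9: +8·2° lon, +9·1° lat → SW at lon 56°, lat 29°.
latitude 29.000, longitude 56.000.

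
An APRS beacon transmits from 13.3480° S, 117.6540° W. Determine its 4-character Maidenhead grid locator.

DH16

Offset from 180°W / 90°S: lon 62.35°, lat 76.65°.
Field: 62.35/20 → 3 → D, 76.65/10 → 7 → H; chars DH.
Square: 2.35/2 → 1, 6.65/1 → 6; chars 16.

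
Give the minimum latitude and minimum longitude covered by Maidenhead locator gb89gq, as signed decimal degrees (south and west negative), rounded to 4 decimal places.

-70.3333, -43.5000

Field G=6, B=1: +6·20° lon, +1·10° lat → SW at lon -60°, lat -80°.
Square 8, 9: +8·2° lon, +9·1° lat → SW at lon -44°, lat -71°.
Subsquare g=6, q=16: +6·0.0833333° lon, +16·0.0416667° lat → SW at lon -43.5°, lat -70.3333°.
latitude -70.3333, longitude -43.5000.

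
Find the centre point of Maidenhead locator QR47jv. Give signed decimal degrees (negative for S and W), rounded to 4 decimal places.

Field Q=16, R=17: +16·20° lon, +17·10° lat → SW at lon 140°, lat 80°.
Square 4, 7: +4·2° lon, +7·1° lat → SW at lon 148°, lat 87°.
Subsquare j=9, v=21: +9·0.0833333° lon, +21·0.0416667° lat → SW at lon 148.75°, lat 87.875°.
Cell spans 0.0833333° lon × 0.0416667° lat. Centre is SW corner plus half of each.
latitude 87.8958, longitude 148.7917.

87.8958, 148.7917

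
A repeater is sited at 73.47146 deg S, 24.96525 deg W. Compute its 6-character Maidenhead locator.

HB76mm

Offset from 180°W / 90°S: lon 155.0348°, lat 16.5285°.
Field: lon ⌊155.0348/20⌋ = 7 → H; lat ⌊16.5285/10⌋ = 1 → B.
Square: lon ⌊15.0348/2⌋ = 7; lat ⌊6.5285/1⌋ = 6.
Subsquare: lon ⌊1.0348/0.0833333⌋ = 12 → m; lat ⌊0.5285/0.0416667⌋ = 12 → m.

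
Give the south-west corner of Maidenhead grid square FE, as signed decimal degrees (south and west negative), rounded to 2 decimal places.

Field F=5, E=4: +5·20° lon, +4·10° lat → SW at lon -80°, lat -50°.
latitude -50.00, longitude -80.00.

-50.00, -80.00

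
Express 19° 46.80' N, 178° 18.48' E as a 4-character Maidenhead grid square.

Offset from 180°W / 90°S: lon 358.31°, lat 109.78°.
Field (20°×10°, letters A–R): 358.31/20 → 17 → R, 109.78/10 → 10 → K; chars RK.
Square (2°×1°, digits 0–9): 18.31/2 → 9, 9.78/1 → 9; chars 99.

RK99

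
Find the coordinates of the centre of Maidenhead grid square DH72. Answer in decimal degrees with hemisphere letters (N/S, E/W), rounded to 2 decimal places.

Field D=3, H=7: +3·20° lon, +7·10° lat → SW at lon -120°, lat -20°.
Square 7, 2: +7·2° lon, +2·1° lat → SW at lon -106°, lat -18°.
Cell spans 2° lon × 1° lat. Centre is SW corner plus half of each.
latitude 17.50° S, longitude 105.00° W.

17.50° S, 105.00° W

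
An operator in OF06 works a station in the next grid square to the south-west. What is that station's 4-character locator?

Longitude square 0; −1 → -1, wraps to 9, carry into field.
Longitude field O = 14; −1 → 13 = N.
Latitude square 6; −1 → 5.

NF95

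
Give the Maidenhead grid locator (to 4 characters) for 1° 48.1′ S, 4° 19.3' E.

JI28

Shift to the Maidenhead origin (180°W, 90°S): lon 184.32, lat 88.20.
Field: lon ⌊184.32/20⌋ = 9 → J; lat ⌊88.20/10⌋ = 8 → I.
Square: lon ⌊4.32/2⌋ = 2; lat ⌊8.20/1⌋ = 8.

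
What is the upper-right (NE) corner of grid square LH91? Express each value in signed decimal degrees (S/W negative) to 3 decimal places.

-18.000, 60.000

Field L=11, H=7: +11·20° lon, +7·10° lat → SW at lon 40°, lat -20°.
Square 9, 1: +9·2° lon, +1·1° lat → SW at lon 58°, lat -19°.
Cell spans 2° lon × 1° lat. NE corner is SW corner plus one full cell.
latitude -18.000, longitude 60.000.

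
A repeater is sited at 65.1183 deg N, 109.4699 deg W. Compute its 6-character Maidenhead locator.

DP55gc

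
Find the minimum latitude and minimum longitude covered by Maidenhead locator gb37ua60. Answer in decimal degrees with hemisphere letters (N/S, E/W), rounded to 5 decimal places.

Field G=6, B=1: +6·20° lon, +1·10° lat → SW at lon -60°, lat -80°.
Square 3, 7: +3·2° lon, +7·1° lat → SW at lon -54°, lat -73°.
Subsquare u=20, a=0: +20·0.0833333° lon, +0·0.0416667° lat → SW at lon -52.3333°, lat -73°.
Extended square 6, 0: +6·0.00833333° lon, +0·0.00416667° lat → SW at lon -52.2833°, lat -73°.
latitude 73.00000° S, longitude 52.28333° W.

73.00000° S, 52.28333° W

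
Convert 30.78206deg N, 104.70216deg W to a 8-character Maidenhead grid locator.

DM70ps57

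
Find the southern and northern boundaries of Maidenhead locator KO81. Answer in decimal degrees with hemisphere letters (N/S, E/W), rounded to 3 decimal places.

51.000° N, 52.000° N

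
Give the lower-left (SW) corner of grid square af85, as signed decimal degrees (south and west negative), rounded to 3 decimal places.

-35.000, -164.000

Field A=0, F=5: +0·20° lon, +5·10° lat → SW at lon -180°, lat -40°.
Square 8, 5: +8·2° lon, +5·1° lat → SW at lon -164°, lat -35°.
latitude -35.000, longitude -164.000.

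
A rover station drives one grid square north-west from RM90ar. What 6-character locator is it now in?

RM80xs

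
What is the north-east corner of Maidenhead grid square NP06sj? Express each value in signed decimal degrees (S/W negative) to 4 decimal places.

66.4167, 81.5833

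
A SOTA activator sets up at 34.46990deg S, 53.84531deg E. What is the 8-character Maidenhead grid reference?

Shift to the Maidenhead origin (180°W, 90°S): lon 233.84531, lat 55.53010.
Field (20°×10°, letters A–R): 233.84531/20 → 11 → L, 55.53010/10 → 5 → F; chars LF.
Square (2°×1°, digits 0–9): 13.84531/2 → 6, 5.53010/1 → 5; chars 65.
Subsquare (5′×2.5′, letters a–x): 1.84531/0.0833333 → 22 → w, 0.53010/0.0416667 → 12 → m; chars wm.
Extended square (30″×15″, digits 0–9): 0.01198/0.00833333 → 1, 0.03010/0.00416667 → 7; chars 17.

LF65wm17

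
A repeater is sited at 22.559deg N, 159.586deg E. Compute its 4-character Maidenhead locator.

QL92

Shift to the Maidenhead origin (180°W, 90°S): lon 339.59, lat 112.56.
Field: 339.59/20 → 16 → Q, 112.56/10 → 11 → L; chars QL.
Square: 19.59/2 → 9, 2.56/1 → 2; chars 92.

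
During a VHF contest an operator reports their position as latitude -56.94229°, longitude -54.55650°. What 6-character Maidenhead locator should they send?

GD23rb

Shift to the Maidenhead origin (180°W, 90°S): lon 125.4435, lat 33.0577.
Field (20°×10°, letters A–R): 125.4435/20 → 6 → G, 33.0577/10 → 3 → D; chars GD.
Square (2°×1°, digits 0–9): 5.4435/2 → 2, 3.0577/1 → 3; chars 23.
Subsquare (5′×2.5′, letters a–x): 1.4435/0.0833333 → 17 → r, 0.0577/0.0416667 → 1 → b; chars rb.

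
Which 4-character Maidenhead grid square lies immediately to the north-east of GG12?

Longitude square 1; +1 → 2.
Latitude square 2; +1 → 3.

GG23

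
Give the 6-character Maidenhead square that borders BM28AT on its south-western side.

BM18xs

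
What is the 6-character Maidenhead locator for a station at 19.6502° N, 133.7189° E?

PK69up

Add 180° to longitude and 90° to latitude: 313.7189, 109.6502.
Field: 313.7189/20 → 15 → P, 109.6502/10 → 10 → K; chars PK.
Square: 13.7189/2 → 6, 9.6502/1 → 9; chars 69.
Subsquare: 1.7189/0.0833333 → 20 → u, 0.6502/0.0416667 → 15 → p; chars up.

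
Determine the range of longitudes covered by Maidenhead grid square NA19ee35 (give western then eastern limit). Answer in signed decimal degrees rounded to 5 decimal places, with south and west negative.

82.35833, 82.36667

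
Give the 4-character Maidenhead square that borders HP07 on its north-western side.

GP98

Longitude square 0; −1 → -1, wraps to 9, carry into field.
Longitude field H = 7; −1 → 6 = G.
Latitude square 7; +1 → 8.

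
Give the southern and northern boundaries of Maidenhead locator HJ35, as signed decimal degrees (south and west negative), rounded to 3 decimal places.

5.000, 6.000

Field H=7, J=9: +7·20° lon, +9·10° lat → SW at lon -40°, lat 0°.
Square 3, 5: +3·2° lon, +5·1° lat → SW at lon -34°, lat 5°.
Cell spans 2° lon × 1° lat.
south 5.000, north 6.000.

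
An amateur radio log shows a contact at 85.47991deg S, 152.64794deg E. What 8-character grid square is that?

QA64hm74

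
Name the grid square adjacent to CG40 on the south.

Latitude square 0; −1 → -1, wraps to 9, carry into field.
Latitude field G = 6; −1 → 5 = F.
The longitude characters are unchanged.

CF49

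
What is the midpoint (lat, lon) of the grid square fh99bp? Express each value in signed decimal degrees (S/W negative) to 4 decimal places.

-10.3542, -61.8750

Field F=5, H=7: +5·20° lon, +7·10° lat → SW at lon -80°, lat -20°.
Square 9, 9: +9·2° lon, +9·1° lat → SW at lon -62°, lat -11°.
Subsquare b=1, p=15: +1·0.0833333° lon, +15·0.0416667° lat → SW at lon -61.9167°, lat -10.375°.
Cell spans 0.0833333° lon × 0.0416667° lat. Centre is SW corner plus half of each.
latitude -10.3542, longitude -61.8750.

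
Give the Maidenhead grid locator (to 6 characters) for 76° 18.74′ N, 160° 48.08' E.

Shift to the Maidenhead origin (180°W, 90°S): lon 340.8013, lat 166.3123.
Field: 340.8013/20 → 17 → R, 166.3123/10 → 16 → Q; chars RQ.
Square: 0.8013/2 → 0, 6.3123/1 → 6; chars 06.
Subsquare: 0.8013/0.0833333 → 9 → j, 0.3123/0.0416667 → 7 → h; chars jh.

RQ06jh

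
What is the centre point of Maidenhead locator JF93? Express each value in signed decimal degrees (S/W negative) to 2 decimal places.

-36.50, 19.00

Field J=9, F=5: +9·20° lon, +5·10° lat → SW at lon 0°, lat -40°.
Square 9, 3: +9·2° lon, +3·1° lat → SW at lon 18°, lat -37°.
Cell spans 2° lon × 1° lat. Centre is SW corner plus half of each.
latitude -36.50, longitude 19.00.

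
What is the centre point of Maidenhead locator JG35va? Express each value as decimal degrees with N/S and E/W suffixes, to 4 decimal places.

Field J=9, G=6: +9·20° lon, +6·10° lat → SW at lon 0°, lat -30°.
Square 3, 5: +3·2° lon, +5·1° lat → SW at lon 6°, lat -25°.
Subsquare v=21, a=0: +21·0.0833333° lon, +0·0.0416667° lat → SW at lon 7.75°, lat -25°.
Cell spans 0.0833333° lon × 0.0416667° lat. Centre is SW corner plus half of each.
latitude 24.9792° S, longitude 7.7917° E.

24.9792° S, 7.7917° E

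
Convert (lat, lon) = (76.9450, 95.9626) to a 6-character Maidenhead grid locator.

NQ76xw

Shift to the Maidenhead origin (180°W, 90°S): lon 275.9626, lat 166.9450.
Field (20°×10°, letters A–R): 275.9626/20 → 13 → N, 166.9450/10 → 16 → Q; chars NQ.
Square (2°×1°, digits 0–9): 15.9626/2 → 7, 6.9450/1 → 6; chars 76.
Subsquare (5′×2.5′, letters a–x): 1.9626/0.0833333 → 23 → x, 0.9450/0.0416667 → 22 → w; chars xw.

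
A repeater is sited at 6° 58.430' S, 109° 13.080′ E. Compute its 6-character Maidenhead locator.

OI43oa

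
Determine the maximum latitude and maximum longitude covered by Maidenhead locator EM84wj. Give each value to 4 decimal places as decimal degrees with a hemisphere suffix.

Field E=4, M=12: +4·20° lon, +12·10° lat → SW at lon -100°, lat 30°.
Square 8, 4: +8·2° lon, +4·1° lat → SW at lon -84°, lat 34°.
Subsquare w=22, j=9: +22·0.0833333° lon, +9·0.0416667° lat → SW at lon -82.1667°, lat 34.375°.
Cell spans 0.0833333° lon × 0.0416667° lat. NE corner is SW corner plus one full cell.
latitude 34.4167° N, longitude 82.0833° W.

34.4167° N, 82.0833° W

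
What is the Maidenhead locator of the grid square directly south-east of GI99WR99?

GI99xr08

Longitude extended square 9; +1 → 10, wraps to 0, carry into subsquare.
Longitude subsquare w = 22; +1 → 23 = x.
Latitude extended square 9; −1 → 8.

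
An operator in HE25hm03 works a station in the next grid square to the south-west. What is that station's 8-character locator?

Longitude extended square 0; −1 → -1, wraps to 9, carry into subsquare.
Longitude subsquare h = 7; −1 → 6 = g.
Latitude extended square 3; −1 → 2.

HE25gm92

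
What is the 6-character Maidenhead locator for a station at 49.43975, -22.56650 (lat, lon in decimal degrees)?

HN89rk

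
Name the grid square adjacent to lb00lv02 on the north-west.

LB00kv93

Longitude extended square 0; −1 → -1, wraps to 9, carry into subsquare.
Longitude subsquare l = 11; −1 → 10 = k.
Latitude extended square 2; +1 → 3.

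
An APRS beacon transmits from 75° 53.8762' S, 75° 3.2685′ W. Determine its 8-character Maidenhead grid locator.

Shift to the Maidenhead origin (180°W, 90°S): lon 104.94553, lat 14.10206.
Field: 104.94553/20 → 5 → F, 14.10206/10 → 1 → B; chars FB.
Square: 4.94553/2 → 2, 4.10206/1 → 4; chars 24.
Subsquare: 0.94553/0.0833333 → 11 → l, 0.10206/0.0416667 → 2 → c; chars lc.
Extended square: 0.02886/0.00833333 → 3, 0.01873/0.00416667 → 4; chars 34.

FB24lc34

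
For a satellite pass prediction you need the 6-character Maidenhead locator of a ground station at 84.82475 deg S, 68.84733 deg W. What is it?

Add 180° to longitude and 90° to latitude: 111.1527, 5.1753.
Field (20°×10°, letters A–R): lon ⌊111.1527/20⌋ = 5 → F; lat ⌊5.1753/10⌋ = 0 → A.
Square (2°×1°, digits 0–9): lon ⌊11.1527/2⌋ = 5; lat ⌊5.1753/1⌋ = 5.
Subsquare (5′×2.5′, letters a–x): lon ⌊1.1527/0.0833333⌋ = 13 → n; lat ⌊0.1753/0.0416667⌋ = 4 → e.

FA55ne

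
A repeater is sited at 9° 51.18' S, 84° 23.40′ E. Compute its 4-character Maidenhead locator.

NI20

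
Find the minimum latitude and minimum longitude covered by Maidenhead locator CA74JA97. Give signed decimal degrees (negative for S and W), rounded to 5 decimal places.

-85.97083, -125.17500

Field C=2, A=0: +2·20° lon, +0·10° lat → SW at lon -140°, lat -90°.
Square 7, 4: +7·2° lon, +4·1° lat → SW at lon -126°, lat -86°.
Subsquare j=9, a=0: +9·0.0833333° lon, +0·0.0416667° lat → SW at lon -125.25°, lat -86°.
Extended square 9, 7: +9·0.00833333° lon, +7·0.00416667° lat → SW at lon -125.175°, lat -85.9708°.
latitude -85.97083, longitude -125.17500.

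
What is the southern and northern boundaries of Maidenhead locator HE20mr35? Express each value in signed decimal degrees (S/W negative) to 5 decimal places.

-49.27083, -49.26667

Field H=7, E=4: +7·20° lon, +4·10° lat → SW at lon -40°, lat -50°.
Square 2, 0: +2·2° lon, +0·1° lat → SW at lon -36°, lat -50°.
Subsquare m=12, r=17: +12·0.0833333° lon, +17·0.0416667° lat → SW at lon -35°, lat -49.2917°.
Extended square 3, 5: +3·0.00833333° lon, +5·0.00416667° lat → SW at lon -34.975°, lat -49.2708°.
Cell spans 0.00833333° lon × 0.00416667° lat.
south -49.27083, north -49.26667.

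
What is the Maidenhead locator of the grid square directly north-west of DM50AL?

DM40xm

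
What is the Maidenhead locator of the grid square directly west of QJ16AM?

Longitude subsquare a = 0; −1 → -1, wraps to 23 = x, carry into square.
Longitude square 1; −1 → 0.
The latitude characters are unchanged.

QJ06xm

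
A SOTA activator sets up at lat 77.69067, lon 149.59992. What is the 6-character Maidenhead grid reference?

Offset from 180°W / 90°S: lon 329.5999°, lat 167.6907°.
Field (20°×10°, letters A–R): lon ⌊329.5999/20⌋ = 16 → Q; lat ⌊167.6907/10⌋ = 16 → Q.
Square (2°×1°, digits 0–9): lon ⌊9.5999/2⌋ = 4; lat ⌊7.6907/1⌋ = 7.
Subsquare (5′×2.5′, letters a–x): lon ⌊1.5999/0.0833333⌋ = 19 → t; lat ⌊0.6907/0.0416667⌋ = 16 → q.

QQ47tq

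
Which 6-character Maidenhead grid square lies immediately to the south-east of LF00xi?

LF10ah

Longitude subsquare x = 23; +1 → 24, wraps to 0 = a, carry into square.
Longitude square 0; +1 → 1.
Latitude subsquare i = 8; −1 → 7 = h.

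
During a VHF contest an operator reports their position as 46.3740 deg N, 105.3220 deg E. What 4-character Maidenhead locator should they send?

Add 180° to longitude and 90° to latitude: 285.32, 136.37.
Field: 285.32/20 → 14 → O, 136.37/10 → 13 → N; chars ON.
Square: 5.32/2 → 2, 6.37/1 → 6; chars 26.

ON26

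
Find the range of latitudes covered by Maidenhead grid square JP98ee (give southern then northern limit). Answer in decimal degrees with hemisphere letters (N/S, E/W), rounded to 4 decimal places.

68.1667° N, 68.2083° N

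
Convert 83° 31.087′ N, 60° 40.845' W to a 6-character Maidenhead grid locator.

Offset from 180°W / 90°S: lon 119.3192°, lat 173.5181°.
Field (20°×10°, letters A–R): 119.3192/20 → 5 → F, 173.5181/10 → 17 → R; chars FR.
Square (2°×1°, digits 0–9): 19.3192/2 → 9, 3.5181/1 → 3; chars 93.
Subsquare (5′×2.5′, letters a–x): 1.3192/0.0833333 → 15 → p, 0.5181/0.0416667 → 12 → m; chars pm.

FR93pm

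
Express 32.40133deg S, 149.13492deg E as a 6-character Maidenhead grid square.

QF47no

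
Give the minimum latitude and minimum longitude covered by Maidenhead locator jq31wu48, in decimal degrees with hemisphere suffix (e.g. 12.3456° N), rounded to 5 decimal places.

71.86667° N, 7.86667° E

Field J=9, Q=16: +9·20° lon, +16·10° lat → SW at lon 0°, lat 70°.
Square 3, 1: +3·2° lon, +1·1° lat → SW at lon 6°, lat 71°.
Subsquare w=22, u=20: +22·0.0833333° lon, +20·0.0416667° lat → SW at lon 7.83333°, lat 71.8333°.
Extended square 4, 8: +4·0.00833333° lon, +8·0.00416667° lat → SW at lon 7.86667°, lat 71.8667°.
latitude 71.86667° N, longitude 7.86667° E.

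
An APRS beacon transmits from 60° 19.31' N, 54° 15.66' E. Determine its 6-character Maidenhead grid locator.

LP70dh

Offset from 180°W / 90°S: lon 234.2610°, lat 150.3218°.
Field (20°×10°, letters A–R): 234.2610/20 → 11 → L, 150.3218/10 → 15 → P; chars LP.
Square (2°×1°, digits 0–9): 14.2610/2 → 7, 0.3218/1 → 0; chars 70.
Subsquare (5′×2.5′, letters a–x): 0.2610/0.0833333 → 3 → d, 0.3218/0.0416667 → 7 → h; chars dh.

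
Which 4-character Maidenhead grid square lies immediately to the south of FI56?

Latitude square 6; −1 → 5.
The longitude characters are unchanged.

FI55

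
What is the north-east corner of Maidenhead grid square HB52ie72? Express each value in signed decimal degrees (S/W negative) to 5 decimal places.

-77.82083, -29.26667

Field H=7, B=1: +7·20° lon, +1·10° lat → SW at lon -40°, lat -80°.
Square 5, 2: +5·2° lon, +2·1° lat → SW at lon -30°, lat -78°.
Subsquare i=8, e=4: +8·0.0833333° lon, +4·0.0416667° lat → SW at lon -29.3333°, lat -77.8333°.
Extended square 7, 2: +7·0.00833333° lon, +2·0.00416667° lat → SW at lon -29.275°, lat -77.825°.
Cell spans 0.00833333° lon × 0.00416667° lat. NE corner is SW corner plus one full cell.
latitude -77.82083, longitude -29.26667.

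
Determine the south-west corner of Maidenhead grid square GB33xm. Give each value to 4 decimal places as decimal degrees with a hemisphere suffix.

Field G=6, B=1: +6·20° lon, +1·10° lat → SW at lon -60°, lat -80°.
Square 3, 3: +3·2° lon, +3·1° lat → SW at lon -54°, lat -77°.
Subsquare x=23, m=12: +23·0.0833333° lon, +12·0.0416667° lat → SW at lon -52.0833°, lat -76.5°.
latitude 76.5000° S, longitude 52.0833° W.

76.5000° S, 52.0833° W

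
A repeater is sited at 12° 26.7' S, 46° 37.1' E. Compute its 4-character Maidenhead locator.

Shift to the Maidenhead origin (180°W, 90°S): lon 226.62, lat 77.56.
Field: lon ⌊226.62/20⌋ = 11 → L; lat ⌊77.56/10⌋ = 7 → H.
Square: lon ⌊6.62/2⌋ = 3; lat ⌊7.56/1⌋ = 7.

LH37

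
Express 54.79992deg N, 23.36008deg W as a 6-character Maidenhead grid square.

HO84ht

Shift to the Maidenhead origin (180°W, 90°S): lon 156.6399, lat 144.7999.
Field: 156.6399/20 → 7 → H, 144.7999/10 → 14 → O; chars HO.
Square: 16.6399/2 → 8, 4.7999/1 → 4; chars 84.
Subsquare: 0.6399/0.0833333 → 7 → h, 0.7999/0.0416667 → 19 → t; chars ht.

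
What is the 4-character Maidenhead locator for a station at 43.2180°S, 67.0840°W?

FE66

Shift to the Maidenhead origin (180°W, 90°S): lon 112.92, lat 46.78.
Field: lon ⌊112.92/20⌋ = 5 → F; lat ⌊46.78/10⌋ = 4 → E.
Square: lon ⌊12.92/2⌋ = 6; lat ⌊6.78/1⌋ = 6.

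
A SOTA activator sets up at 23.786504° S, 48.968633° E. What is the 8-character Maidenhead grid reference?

Add 180° to longitude and 90° to latitude: 228.96863, 66.21350.
Field: 228.96863/20 → 11 → L, 66.21350/10 → 6 → G; chars LG.
Square: 8.96863/2 → 4, 6.21350/1 → 6; chars 46.
Subsquare: 0.96863/0.0833333 → 11 → l, 0.21350/0.0416667 → 5 → f; chars lf.
Extended square: 0.05197/0.00833333 → 6, 0.00516/0.00416667 → 1; chars 61.

LG46lf61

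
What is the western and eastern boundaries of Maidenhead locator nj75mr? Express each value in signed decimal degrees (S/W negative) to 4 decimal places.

95.0000, 95.0833

Field N=13, J=9: +13·20° lon, +9·10° lat → SW at lon 80°, lat 0°.
Square 7, 5: +7·2° lon, +5·1° lat → SW at lon 94°, lat 5°.
Subsquare m=12, r=17: +12·0.0833333° lon, +17·0.0416667° lat → SW at lon 95°, lat 5.70833°.
Cell spans 0.0833333° lon × 0.0416667° lat.
west 95.0000, east 95.0833.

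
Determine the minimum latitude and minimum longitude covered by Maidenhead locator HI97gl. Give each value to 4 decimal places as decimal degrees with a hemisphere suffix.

2.5417° S, 21.5000° W

Field H=7, I=8: +7·20° lon, +8·10° lat → SW at lon -40°, lat -10°.
Square 9, 7: +9·2° lon, +7·1° lat → SW at lon -22°, lat -3°.
Subsquare g=6, l=11: +6·0.0833333° lon, +11·0.0416667° lat → SW at lon -21.5°, lat -2.54167°.
latitude 2.5417° S, longitude 21.5000° W.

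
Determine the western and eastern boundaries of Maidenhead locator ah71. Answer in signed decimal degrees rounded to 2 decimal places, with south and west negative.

-166.00, -164.00

Field A=0, H=7: +0·20° lon, +7·10° lat → SW at lon -180°, lat -20°.
Square 7, 1: +7·2° lon, +1·1° lat → SW at lon -166°, lat -19°.
Cell spans 2° lon × 1° lat.
west -166.00, east -164.00.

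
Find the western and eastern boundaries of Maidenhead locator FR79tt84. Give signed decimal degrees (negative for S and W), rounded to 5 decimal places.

-64.35000, -64.34167

Field F=5, R=17: +5·20° lon, +17·10° lat → SW at lon -80°, lat 80°.
Square 7, 9: +7·2° lon, +9·1° lat → SW at lon -66°, lat 89°.
Subsquare t=19, t=19: +19·0.0833333° lon, +19·0.0416667° lat → SW at lon -64.4167°, lat 89.7917°.
Extended square 8, 4: +8·0.00833333° lon, +4·0.00416667° lat → SW at lon -64.35°, lat 89.8083°.
Cell spans 0.00833333° lon × 0.00416667° lat.
west -64.35000, east -64.34167.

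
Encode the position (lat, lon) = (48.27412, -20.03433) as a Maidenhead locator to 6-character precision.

HN98xg

Offset from 180°W / 90°S: lon 159.9657°, lat 138.2741°.
Field (20°×10°, letters A–R): 159.9657/20 → 7 → H, 138.2741/10 → 13 → N; chars HN.
Square (2°×1°, digits 0–9): 19.9657/2 → 9, 8.2741/1 → 8; chars 98.
Subsquare (5′×2.5′, letters a–x): 1.9657/0.0833333 → 23 → x, 0.2741/0.0416667 → 6 → g; chars xg.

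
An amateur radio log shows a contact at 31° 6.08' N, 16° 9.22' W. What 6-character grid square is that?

Offset from 180°W / 90°S: lon 163.8463°, lat 121.1013°.
Field (20°×10°, letters A–R): 163.8463/20 → 8 → I, 121.1013/10 → 12 → M; chars IM.
Square (2°×1°, digits 0–9): 3.8463/2 → 1, 1.1013/1 → 1; chars 11.
Subsquare (5′×2.5′, letters a–x): 1.8463/0.0833333 → 22 → w, 0.1013/0.0416667 → 2 → c; chars wc.

IM11wc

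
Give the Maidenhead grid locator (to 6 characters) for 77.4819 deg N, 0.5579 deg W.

Offset from 180°W / 90°S: lon 179.4421°, lat 167.4819°.
Field: lon ⌊179.4421/20⌋ = 8 → I; lat ⌊167.4819/10⌋ = 16 → Q.
Square: lon ⌊19.4421/2⌋ = 9; lat ⌊7.4819/1⌋ = 7.
Subsquare: lon ⌊1.4421/0.0833333⌋ = 17 → r; lat ⌊0.4819/0.0416667⌋ = 11 → l.

IQ97rl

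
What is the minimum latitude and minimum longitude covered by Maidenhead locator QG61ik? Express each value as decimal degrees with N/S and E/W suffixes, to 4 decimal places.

28.5833° S, 152.6667° E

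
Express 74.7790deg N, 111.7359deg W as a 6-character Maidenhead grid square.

DQ44ds

Offset from 180°W / 90°S: lon 68.2641°, lat 164.7790°.
Field: 68.2641/20 → 3 → D, 164.7790/10 → 16 → Q; chars DQ.
Square: 8.2641/2 → 4, 4.7790/1 → 4; chars 44.
Subsquare: 0.2641/0.0833333 → 3 → d, 0.7790/0.0416667 → 18 → s; chars ds.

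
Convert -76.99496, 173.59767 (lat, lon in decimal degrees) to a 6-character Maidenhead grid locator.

RB63ta

Shift to the Maidenhead origin (180°W, 90°S): lon 353.5977, lat 13.0050.
Field: 353.5977/20 → 17 → R, 13.0050/10 → 1 → B; chars RB.
Square: 13.5977/2 → 6, 3.0050/1 → 3; chars 63.
Subsquare: 1.5977/0.0833333 → 19 → t, 0.0050/0.0416667 → 0 → a; chars ta.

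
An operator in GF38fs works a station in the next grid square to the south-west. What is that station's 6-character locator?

GF38er

Longitude subsquare f = 5; −1 → 4 = e.
Latitude subsquare s = 18; −1 → 17 = r.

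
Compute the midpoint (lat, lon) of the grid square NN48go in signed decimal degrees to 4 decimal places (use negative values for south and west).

48.6042, 88.5417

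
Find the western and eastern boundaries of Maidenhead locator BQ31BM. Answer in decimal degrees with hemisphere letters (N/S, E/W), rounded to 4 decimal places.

Field B=1, Q=16: +1·20° lon, +16·10° lat → SW at lon -160°, lat 70°.
Square 3, 1: +3·2° lon, +1·1° lat → SW at lon -154°, lat 71°.
Subsquare b=1, m=12: +1·0.0833333° lon, +12·0.0416667° lat → SW at lon -153.917°, lat 71.5°.
Cell spans 0.0833333° lon × 0.0416667° lat.
west 153.9167° W, east 153.8333° W.

153.9167° W, 153.8333° W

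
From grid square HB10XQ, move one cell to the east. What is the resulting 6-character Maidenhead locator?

HB20aq

Longitude subsquare x = 23; +1 → 24, wraps to 0 = a, carry into square.
Longitude square 1; +1 → 2.
The latitude characters are unchanged.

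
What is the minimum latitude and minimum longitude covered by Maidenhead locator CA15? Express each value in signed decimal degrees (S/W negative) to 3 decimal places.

-85.000, -138.000

Field C=2, A=0: +2·20° lon, +0·10° lat → SW at lon -140°, lat -90°.
Square 1, 5: +1·2° lon, +5·1° lat → SW at lon -138°, lat -85°.
latitude -85.000, longitude -138.000.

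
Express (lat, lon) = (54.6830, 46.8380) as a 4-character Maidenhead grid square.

LO34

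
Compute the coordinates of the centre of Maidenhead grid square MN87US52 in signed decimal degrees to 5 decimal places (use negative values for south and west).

Field M=12, N=13: +12·20° lon, +13·10° lat → SW at lon 60°, lat 40°.
Square 8, 7: +8·2° lon, +7·1° lat → SW at lon 76°, lat 47°.
Subsquare u=20, s=18: +20·0.0833333° lon, +18·0.0416667° lat → SW at lon 77.6667°, lat 47.75°.
Extended square 5, 2: +5·0.00833333° lon, +2·0.00416667° lat → SW at lon 77.7083°, lat 47.7583°.
Cell spans 0.00833333° lon × 0.00416667° lat. Centre is SW corner plus half of each.
latitude 47.76042, longitude 77.71250.

47.76042, 77.71250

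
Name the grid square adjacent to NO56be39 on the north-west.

NO56bf20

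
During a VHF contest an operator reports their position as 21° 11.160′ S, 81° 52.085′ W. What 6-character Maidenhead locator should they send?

Shift to the Maidenhead origin (180°W, 90°S): lon 98.1319, lat 68.8140.
Field: 98.1319/20 → 4 → E, 68.8140/10 → 6 → G; chars EG.
Square: 18.1319/2 → 9, 8.8140/1 → 8; chars 98.
Subsquare: 0.1319/0.0833333 → 1 → b, 0.8140/0.0416667 → 19 → t; chars bt.

EG98bt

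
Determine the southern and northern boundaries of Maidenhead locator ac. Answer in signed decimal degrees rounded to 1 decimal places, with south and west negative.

-70.0, -60.0

Field A=0, C=2: +0·20° lon, +2·10° lat → SW at lon -180°, lat -70°.
Cell spans 20° lon × 10° lat.
south -70.0, north -60.0.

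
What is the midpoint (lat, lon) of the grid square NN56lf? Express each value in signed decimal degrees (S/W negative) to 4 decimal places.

46.2292, 90.9583

Field N=13, N=13: +13·20° lon, +13·10° lat → SW at lon 80°, lat 40°.
Square 5, 6: +5·2° lon, +6·1° lat → SW at lon 90°, lat 46°.
Subsquare l=11, f=5: +11·0.0833333° lon, +5·0.0416667° lat → SW at lon 90.9167°, lat 46.2083°.
Cell spans 0.0833333° lon × 0.0416667° lat. Centre is SW corner plus half of each.
latitude 46.2292, longitude 90.9583.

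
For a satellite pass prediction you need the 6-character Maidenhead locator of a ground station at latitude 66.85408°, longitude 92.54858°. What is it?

Shift to the Maidenhead origin (180°W, 90°S): lon 272.5486, lat 156.8541.
Field: lon ⌊272.5486/20⌋ = 13 → N; lat ⌊156.8541/10⌋ = 15 → P.
Square: lon ⌊12.5486/2⌋ = 6; lat ⌊6.8541/1⌋ = 6.
Subsquare: lon ⌊0.5486/0.0833333⌋ = 6 → g; lat ⌊0.8541/0.0416667⌋ = 20 → u.

NP66gu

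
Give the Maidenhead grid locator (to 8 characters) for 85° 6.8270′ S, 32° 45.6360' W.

Offset from 180°W / 90°S: lon 147.23940°, lat 4.88622°.
Field: lon ⌊147.23940/20⌋ = 7 → H; lat ⌊4.88622/10⌋ = 0 → A.
Square: lon ⌊7.23940/2⌋ = 3; lat ⌊4.88622/1⌋ = 4.
Subsquare: lon ⌊1.23940/0.0833333⌋ = 14 → o; lat ⌊0.88622/0.0416667⌋ = 21 → v.
Extended square: lon ⌊0.07273/0.00833333⌋ = 8; lat ⌊0.01122/0.00416667⌋ = 2.

HA34ov82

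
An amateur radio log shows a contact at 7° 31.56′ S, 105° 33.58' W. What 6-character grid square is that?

Add 180° to longitude and 90° to latitude: 74.4403, 82.4740.
Field: lon ⌊74.4403/20⌋ = 3 → D; lat ⌊82.4740/10⌋ = 8 → I.
Square: lon ⌊14.4403/2⌋ = 7; lat ⌊2.4740/1⌋ = 2.
Subsquare: lon ⌊0.4403/0.0833333⌋ = 5 → f; lat ⌊0.4740/0.0416667⌋ = 11 → l.

DI72fl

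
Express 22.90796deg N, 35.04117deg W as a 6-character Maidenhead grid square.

HL22lv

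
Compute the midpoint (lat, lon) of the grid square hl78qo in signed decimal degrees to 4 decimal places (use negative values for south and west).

28.6042, -24.6250

Field H=7, L=11: +7·20° lon, +11·10° lat → SW at lon -40°, lat 20°.
Square 7, 8: +7·2° lon, +8·1° lat → SW at lon -26°, lat 28°.
Subsquare q=16, o=14: +16·0.0833333° lon, +14·0.0416667° lat → SW at lon -24.6667°, lat 28.5833°.
Cell spans 0.0833333° lon × 0.0416667° lat. Centre is SW corner plus half of each.
latitude 28.6042, longitude -24.6250.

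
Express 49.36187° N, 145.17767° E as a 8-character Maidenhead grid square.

QN29oi16

Offset from 180°W / 90°S: lon 325.17767°, lat 139.36187°.
Field: 325.17767/20 → 16 → Q, 139.36187/10 → 13 → N; chars QN.
Square: 5.17767/2 → 2, 9.36187/1 → 9; chars 29.
Subsquare: 1.17767/0.0833333 → 14 → o, 0.36187/0.0416667 → 8 → i; chars oi.
Extended square: 0.01100/0.00833333 → 1, 0.02854/0.00416667 → 6; chars 16.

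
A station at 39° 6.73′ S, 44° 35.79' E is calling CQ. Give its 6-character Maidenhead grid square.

LF20hv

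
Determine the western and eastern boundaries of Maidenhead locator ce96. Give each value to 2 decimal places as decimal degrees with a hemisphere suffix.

Field C=2, E=4: +2·20° lon, +4·10° lat → SW at lon -140°, lat -50°.
Square 9, 6: +9·2° lon, +6·1° lat → SW at lon -122°, lat -44°.
Cell spans 2° lon × 1° lat.
west 122.00° W, east 120.00° W.

122.00° W, 120.00° W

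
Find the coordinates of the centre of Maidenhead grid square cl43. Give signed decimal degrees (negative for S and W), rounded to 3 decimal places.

23.500, -131.000

Field C=2, L=11: +2·20° lon, +11·10° lat → SW at lon -140°, lat 20°.
Square 4, 3: +4·2° lon, +3·1° lat → SW at lon -132°, lat 23°.
Cell spans 2° lon × 1° lat. Centre is SW corner plus half of each.
latitude 23.500, longitude -131.000.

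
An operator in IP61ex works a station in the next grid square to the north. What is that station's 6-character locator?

IP62ea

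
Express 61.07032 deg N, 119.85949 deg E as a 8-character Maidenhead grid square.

Offset from 180°W / 90°S: lon 299.85949°, lat 151.07032°.
Field: lon ⌊299.85949/20⌋ = 14 → O; lat ⌊151.07032/10⌋ = 15 → P.
Square: lon ⌊19.85949/2⌋ = 9; lat ⌊1.07032/1⌋ = 1.
Subsquare: lon ⌊1.85949/0.0833333⌋ = 22 → w; lat ⌊0.07032/0.0416667⌋ = 1 → b.
Extended square: lon ⌊0.02616/0.00833333⌋ = 3; lat ⌊0.02865/0.00416667⌋ = 6.

OP91wb36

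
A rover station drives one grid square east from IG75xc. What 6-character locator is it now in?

IG85ac

Longitude subsquare x = 23; +1 → 24, wraps to 0 = a, carry into square.
Longitude square 7; +1 → 8.
The latitude characters are unchanged.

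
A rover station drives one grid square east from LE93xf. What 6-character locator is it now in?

Longitude subsquare x = 23; +1 → 24, wraps to 0 = a, carry into square.
Longitude square 9; +1 → 10, wraps to 0, carry into field.
Longitude field L = 11; +1 → 12 = M.
The latitude characters are unchanged.

ME03af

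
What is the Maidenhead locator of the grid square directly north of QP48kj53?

Latitude extended square 3; +1 → 4.
The longitude characters are unchanged.

QP48kj54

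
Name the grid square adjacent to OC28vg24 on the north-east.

OC28vg35

Longitude extended square 2; +1 → 3.
Latitude extended square 4; +1 → 5.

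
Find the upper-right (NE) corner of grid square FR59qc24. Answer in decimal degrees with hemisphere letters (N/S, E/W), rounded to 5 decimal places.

89.10417° N, 68.64167° W

Field F=5, R=17: +5·20° lon, +17·10° lat → SW at lon -80°, lat 80°.
Square 5, 9: +5·2° lon, +9·1° lat → SW at lon -70°, lat 89°.
Subsquare q=16, c=2: +16·0.0833333° lon, +2·0.0416667° lat → SW at lon -68.6667°, lat 89.0833°.
Extended square 2, 4: +2·0.00833333° lon, +4·0.00416667° lat → SW at lon -68.65°, lat 89.1°.
Cell spans 0.00833333° lon × 0.00416667° lat. NE corner is SW corner plus one full cell.
latitude 89.10417° N, longitude 68.64167° W.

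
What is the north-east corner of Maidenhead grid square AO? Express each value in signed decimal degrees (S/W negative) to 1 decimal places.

60.0, -160.0

Field A=0, O=14: +0·20° lon, +14·10° lat → SW at lon -180°, lat 50°.
Cell spans 20° lon × 10° lat. NE corner is SW corner plus one full cell.
latitude 60.0, longitude -160.0.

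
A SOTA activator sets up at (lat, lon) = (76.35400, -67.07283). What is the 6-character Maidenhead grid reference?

FQ66li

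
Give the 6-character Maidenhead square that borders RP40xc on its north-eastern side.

RP50ad

Longitude subsquare x = 23; +1 → 24, wraps to 0 = a, carry into square.
Longitude square 4; +1 → 5.
Latitude subsquare c = 2; +1 → 3 = d.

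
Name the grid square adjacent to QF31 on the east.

Longitude square 3; +1 → 4.
The latitude characters are unchanged.

QF41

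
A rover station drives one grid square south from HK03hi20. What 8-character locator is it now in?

HK03hh29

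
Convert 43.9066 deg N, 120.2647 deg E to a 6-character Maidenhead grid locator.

PN03dv

Add 180° to longitude and 90° to latitude: 300.2647, 133.9066.
Field: 300.2647/20 → 15 → P, 133.9066/10 → 13 → N; chars PN.
Square: 0.2647/2 → 0, 3.9066/1 → 3; chars 03.
Subsquare: 0.2647/0.0833333 → 3 → d, 0.9066/0.0416667 → 21 → v; chars dv.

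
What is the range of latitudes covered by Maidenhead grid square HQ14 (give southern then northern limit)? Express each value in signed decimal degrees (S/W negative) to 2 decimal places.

Field H=7, Q=16: +7·20° lon, +16·10° lat → SW at lon -40°, lat 70°.
Square 1, 4: +1·2° lon, +4·1° lat → SW at lon -38°, lat 74°.
Cell spans 2° lon × 1° lat.
south 74.00, north 75.00.

74.00, 75.00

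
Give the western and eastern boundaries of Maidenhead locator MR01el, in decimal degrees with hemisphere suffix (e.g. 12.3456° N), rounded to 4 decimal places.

Field M=12, R=17: +12·20° lon, +17·10° lat → SW at lon 60°, lat 80°.
Square 0, 1: +0·2° lon, +1·1° lat → SW at lon 60°, lat 81°.
Subsquare e=4, l=11: +4·0.0833333° lon, +11·0.0416667° lat → SW at lon 60.3333°, lat 81.4583°.
Cell spans 0.0833333° lon × 0.0416667° lat.
west 60.3333° E, east 60.4167° E.

60.3333° E, 60.4167° E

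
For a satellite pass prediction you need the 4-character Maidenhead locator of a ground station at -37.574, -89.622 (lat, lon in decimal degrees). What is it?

EF52

Shift to the Maidenhead origin (180°W, 90°S): lon 90.38, lat 52.43.
Field: 90.38/20 → 4 → E, 52.43/10 → 5 → F; chars EF.
Square: 10.38/2 → 5, 2.43/1 → 2; chars 52.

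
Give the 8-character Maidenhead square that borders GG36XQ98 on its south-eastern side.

GG46aq07

Longitude extended square 9; +1 → 10, wraps to 0, carry into subsquare.
Longitude subsquare x = 23; +1 → 24, wraps to 0 = a, carry into square.
Longitude square 3; +1 → 4.
Latitude extended square 8; −1 → 7.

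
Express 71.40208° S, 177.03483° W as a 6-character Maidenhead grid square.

AB18lo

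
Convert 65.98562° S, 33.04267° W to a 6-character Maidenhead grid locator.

Offset from 180°W / 90°S: lon 146.9573°, lat 24.0144°.
Field: 146.9573/20 → 7 → H, 24.0144/10 → 2 → C; chars HC.
Square: 6.9573/2 → 3, 4.0144/1 → 4; chars 34.
Subsquare: 0.9573/0.0833333 → 11 → l, 0.0144/0.0416667 → 0 → a; chars la.

HC34la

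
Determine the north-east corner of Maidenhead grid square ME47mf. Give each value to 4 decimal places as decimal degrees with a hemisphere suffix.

42.7500° S, 69.0833° E

Field M=12, E=4: +12·20° lon, +4·10° lat → SW at lon 60°, lat -50°.
Square 4, 7: +4·2° lon, +7·1° lat → SW at lon 68°, lat -43°.
Subsquare m=12, f=5: +12·0.0833333° lon, +5·0.0416667° lat → SW at lon 69°, lat -42.7917°.
Cell spans 0.0833333° lon × 0.0416667° lat. NE corner is SW corner plus one full cell.
latitude 42.7500° S, longitude 69.0833° E.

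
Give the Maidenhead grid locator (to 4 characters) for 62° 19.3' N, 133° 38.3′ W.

CP32

Add 180° to longitude and 90° to latitude: 46.36, 152.32.
Field: lon ⌊46.36/20⌋ = 2 → C; lat ⌊152.32/10⌋ = 15 → P.
Square: lon ⌊6.36/2⌋ = 3; lat ⌊2.32/1⌋ = 2.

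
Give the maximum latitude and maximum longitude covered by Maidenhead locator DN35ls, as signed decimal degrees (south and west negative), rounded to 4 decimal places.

Field D=3, N=13: +3·20° lon, +13·10° lat → SW at lon -120°, lat 40°.
Square 3, 5: +3·2° lon, +5·1° lat → SW at lon -114°, lat 45°.
Subsquare l=11, s=18: +11·0.0833333° lon, +18·0.0416667° lat → SW at lon -113.083°, lat 45.75°.
Cell spans 0.0833333° lon × 0.0416667° lat. NE corner is SW corner plus one full cell.
latitude 45.7917, longitude -113.0000.

45.7917, -113.0000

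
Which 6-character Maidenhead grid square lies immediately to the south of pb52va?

PB51vx

Latitude subsquare a = 0; −1 → -1, wraps to 23 = x, carry into square.
Latitude square 2; −1 → 1.
The longitude characters are unchanged.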